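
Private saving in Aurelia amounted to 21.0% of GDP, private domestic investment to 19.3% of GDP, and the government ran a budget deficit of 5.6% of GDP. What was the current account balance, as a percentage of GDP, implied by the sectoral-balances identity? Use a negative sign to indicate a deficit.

By the sectoral-balances identity, CA = (S_private - I) + (T - G).
Private balance = 21.0 - 19.3 = 1.7
Government balance (T - G) = -5.6
CA = 1.7 + (-5.6) = -3.9

-3.9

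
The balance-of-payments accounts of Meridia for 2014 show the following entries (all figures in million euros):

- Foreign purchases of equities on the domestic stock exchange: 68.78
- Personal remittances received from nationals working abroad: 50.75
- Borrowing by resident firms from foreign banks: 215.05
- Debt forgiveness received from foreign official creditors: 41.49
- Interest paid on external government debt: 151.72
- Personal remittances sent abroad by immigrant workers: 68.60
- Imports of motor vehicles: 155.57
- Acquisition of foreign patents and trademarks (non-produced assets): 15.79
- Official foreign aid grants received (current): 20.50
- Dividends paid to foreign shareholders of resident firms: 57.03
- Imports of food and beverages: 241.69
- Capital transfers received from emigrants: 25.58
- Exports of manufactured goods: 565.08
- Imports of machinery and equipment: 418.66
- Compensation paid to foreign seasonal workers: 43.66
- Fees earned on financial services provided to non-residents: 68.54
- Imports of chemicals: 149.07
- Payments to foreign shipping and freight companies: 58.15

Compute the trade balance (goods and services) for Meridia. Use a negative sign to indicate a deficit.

Goods: -241.69 + 565.08 - 149.07 - 418.66 - 155.57 = -399.91
Services: 68.54 - 58.15 = 10.39
Trade balance = -399.91 + 10.39 = -389.52
(Excluded from the trade balance — financial account: foreign purchases of equities on the domestic stock exchange 68.78, borrowing by resident firms from foreign banks 215.05; secondary income: personal remittances received from nationals working abroad 50.75, personal remittances sent abroad by immigrant workers 68.60, official foreign aid grants received (current) 20.50; capital account: debt forgiveness received from foreign official creditors 41.49, acquisition of foreign patents and trademarks (non-produced assets) 15.79, capital transfers received from emigrants 25.58; primary income: interest paid on external government debt 151.72, dividends paid to foreign shareholders of resident firms 57.03, compensation paid to foreign seasonal workers 43.66.)

-389.52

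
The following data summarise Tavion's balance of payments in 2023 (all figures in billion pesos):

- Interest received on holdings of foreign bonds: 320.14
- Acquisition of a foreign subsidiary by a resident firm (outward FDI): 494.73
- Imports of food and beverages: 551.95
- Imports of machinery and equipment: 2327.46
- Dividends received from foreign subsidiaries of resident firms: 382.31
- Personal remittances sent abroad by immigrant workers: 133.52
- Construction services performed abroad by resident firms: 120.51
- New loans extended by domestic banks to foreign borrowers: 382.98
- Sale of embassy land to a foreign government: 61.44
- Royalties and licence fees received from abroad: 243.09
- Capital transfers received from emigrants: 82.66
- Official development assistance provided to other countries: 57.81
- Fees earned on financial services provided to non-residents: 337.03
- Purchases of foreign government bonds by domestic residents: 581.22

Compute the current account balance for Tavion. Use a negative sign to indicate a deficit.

Goods: -551.95 - 2327.46 = -2879.41
Services: 337.03 + 120.51 + 243.09 = 700.63
Primary income: 320.14 + 382.31 = 702.45
Secondary income: -133.52 - 57.81 = -191.33
Current account = (-2879.41) + 700.63 + 702.45 + (-191.33) = -1667.66
(Excluded from the current account — financial account: acquisition of a foreign subsidiary by a resident firm (outward FDI) 494.73, new loans extended by domestic banks to foreign borrowers 382.98, purchases of foreign government bonds by domestic residents 581.22; capital account: sale of embassy land to a foreign government 61.44, capital transfers received from emigrants 82.66.)

-1667.66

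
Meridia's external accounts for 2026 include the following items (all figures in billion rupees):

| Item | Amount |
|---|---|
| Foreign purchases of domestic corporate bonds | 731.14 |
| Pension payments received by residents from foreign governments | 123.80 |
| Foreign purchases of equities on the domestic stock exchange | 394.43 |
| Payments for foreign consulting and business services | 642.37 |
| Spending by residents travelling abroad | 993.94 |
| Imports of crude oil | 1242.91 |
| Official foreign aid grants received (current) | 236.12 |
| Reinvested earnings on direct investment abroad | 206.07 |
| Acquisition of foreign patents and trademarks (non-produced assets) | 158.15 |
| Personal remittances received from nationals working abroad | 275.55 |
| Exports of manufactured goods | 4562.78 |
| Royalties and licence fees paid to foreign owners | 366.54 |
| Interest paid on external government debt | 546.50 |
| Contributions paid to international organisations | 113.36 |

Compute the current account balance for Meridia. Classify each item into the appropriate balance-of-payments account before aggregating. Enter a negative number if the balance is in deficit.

Goods: 4562.78 - 1242.91 = 3319.87
Services: -366.54 - 642.37 - 993.94 = -2002.85
Primary income: 206.07 - 546.50 = -340.43
Secondary income: -113.36 + 123.80 + 275.55 + 236.12 = 522.11
Current account = 3319.87 + (-2002.85) + (-340.43) + 522.11 = 1498.70
(Excluded from the current account — financial account: foreign purchases of domestic corporate bonds 731.14, foreign purchases of equities on the domestic stock exchange 394.43; capital account: acquisition of foreign patents and trademarks (non-produced assets) 158.15.)

1498.70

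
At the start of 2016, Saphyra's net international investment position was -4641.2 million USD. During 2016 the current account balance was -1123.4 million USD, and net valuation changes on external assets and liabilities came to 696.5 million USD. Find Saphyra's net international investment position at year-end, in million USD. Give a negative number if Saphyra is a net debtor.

-5068.1

Change in NIIP = current account + net valuation change = -1123.4 + 696.5 = -426.9
End-of-year NIIP = -4641.2 + (-426.9) = -5068.1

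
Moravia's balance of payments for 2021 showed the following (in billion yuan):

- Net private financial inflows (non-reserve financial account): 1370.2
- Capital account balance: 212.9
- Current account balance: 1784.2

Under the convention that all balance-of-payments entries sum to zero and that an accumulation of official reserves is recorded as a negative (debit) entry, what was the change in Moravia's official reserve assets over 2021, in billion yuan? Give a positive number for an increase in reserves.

3367.3

Official reserve transactions balance = -(1784.2 + 212.9 + 1370.2) = -3367.3
An accumulation of reserves is recorded as a debit (negative entry), so the change in the stock of reserves is the negative of that balance.
Change in official reserves = -(-3367.3) = 3367.3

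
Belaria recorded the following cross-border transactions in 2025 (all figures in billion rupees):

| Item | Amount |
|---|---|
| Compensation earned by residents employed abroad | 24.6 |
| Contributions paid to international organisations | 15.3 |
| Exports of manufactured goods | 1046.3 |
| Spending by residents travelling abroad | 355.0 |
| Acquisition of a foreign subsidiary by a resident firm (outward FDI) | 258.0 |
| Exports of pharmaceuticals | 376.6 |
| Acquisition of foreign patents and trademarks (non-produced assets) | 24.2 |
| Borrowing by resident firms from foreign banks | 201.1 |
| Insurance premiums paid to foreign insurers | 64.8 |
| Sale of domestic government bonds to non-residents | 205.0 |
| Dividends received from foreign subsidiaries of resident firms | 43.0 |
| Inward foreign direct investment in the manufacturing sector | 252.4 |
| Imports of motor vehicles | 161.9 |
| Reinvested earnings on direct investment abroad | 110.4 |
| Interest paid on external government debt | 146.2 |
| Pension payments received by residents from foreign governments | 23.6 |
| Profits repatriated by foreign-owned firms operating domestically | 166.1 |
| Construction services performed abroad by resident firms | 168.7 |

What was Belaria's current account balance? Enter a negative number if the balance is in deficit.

883.9

Goods: 376.6 + 1046.3 - 161.9 = 1261.0
Services: 168.7 - 355.0 - 64.8 = -251.1
Primary income: 24.6 + 43.0 - 146.2 + 110.4 - 166.1 = -134.3
Secondary income: -15.3 + 23.6 = 8.3
Current account = 1261.0 + (-251.1) + (-134.3) + 8.3 = 883.9
(Excluded from the current account — financial account: acquisition of a foreign subsidiary by a resident firm (outward FDI) 258.0, borrowing by resident firms from foreign banks 201.1, sale of domestic government bonds to non-residents 205.0, inward foreign direct investment in the manufacturing sector 252.4; capital account: acquisition of foreign patents and trademarks (non-produced assets) 24.2.)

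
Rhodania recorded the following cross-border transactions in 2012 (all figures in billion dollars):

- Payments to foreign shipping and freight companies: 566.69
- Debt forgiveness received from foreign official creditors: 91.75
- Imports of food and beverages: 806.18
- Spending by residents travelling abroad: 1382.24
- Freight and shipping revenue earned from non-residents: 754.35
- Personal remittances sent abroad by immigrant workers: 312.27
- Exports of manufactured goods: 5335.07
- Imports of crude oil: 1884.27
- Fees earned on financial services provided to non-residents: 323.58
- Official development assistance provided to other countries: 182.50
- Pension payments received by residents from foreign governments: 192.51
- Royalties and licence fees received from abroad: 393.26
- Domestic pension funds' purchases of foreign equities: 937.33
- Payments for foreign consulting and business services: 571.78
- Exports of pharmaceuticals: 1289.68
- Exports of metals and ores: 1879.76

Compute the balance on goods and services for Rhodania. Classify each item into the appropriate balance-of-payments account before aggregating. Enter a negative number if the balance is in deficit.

Goods: 1879.76 - 1884.27 + 5335.07 - 806.18 + 1289.68 = 5814.06
Services: 393.26 - 566.69 + 754.35 - 571.78 + 323.58 - 1382.24 = -1049.52
Trade balance = 5814.06 + (-1049.52) = 4764.54
(Excluded from the trade balance — capital account: debt forgiveness received from foreign official creditors 91.75; secondary income: personal remittances sent abroad by immigrant workers 312.27, official development assistance provided to other countries 182.50, pension payments received by residents from foreign governments 192.51; financial account: domestic pension funds' purchases of foreign equities 937.33.)

4764.54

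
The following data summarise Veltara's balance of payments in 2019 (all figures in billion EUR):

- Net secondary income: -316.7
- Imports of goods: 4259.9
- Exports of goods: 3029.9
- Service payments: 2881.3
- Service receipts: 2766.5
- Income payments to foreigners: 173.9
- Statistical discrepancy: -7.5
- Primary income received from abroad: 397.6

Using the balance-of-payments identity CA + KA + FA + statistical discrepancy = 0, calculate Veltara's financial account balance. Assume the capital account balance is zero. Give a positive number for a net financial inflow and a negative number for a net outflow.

1445.3

Goods balance = 3029.9 - 4259.9 = -1230.0
Services balance = 2766.5 - 2881.3 = -114.8
Trade balance (goods + services) = -1230.0 + (-114.8) = -1344.8
Net primary income = 397.6 - 173.9 = 223.7
Net secondary income = -316.7
Current account = -1344.8 + 223.7 + (-316.7) = -1437.8
Financial account = -(-1437.8 + (-7.5)) = 1445.3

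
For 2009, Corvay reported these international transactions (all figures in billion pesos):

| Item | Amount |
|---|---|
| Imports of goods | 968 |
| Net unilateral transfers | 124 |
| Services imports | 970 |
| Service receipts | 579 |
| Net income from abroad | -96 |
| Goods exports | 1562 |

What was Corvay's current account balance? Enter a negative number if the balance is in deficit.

Goods balance = 1562 - 968 = 594
Services balance = 579 - 970 = -391
Trade balance (goods + services) = 594 + (-391) = 203
Net primary income = -96
Net secondary income = 124
Current account = 203 + (-96) + 124 = 231

231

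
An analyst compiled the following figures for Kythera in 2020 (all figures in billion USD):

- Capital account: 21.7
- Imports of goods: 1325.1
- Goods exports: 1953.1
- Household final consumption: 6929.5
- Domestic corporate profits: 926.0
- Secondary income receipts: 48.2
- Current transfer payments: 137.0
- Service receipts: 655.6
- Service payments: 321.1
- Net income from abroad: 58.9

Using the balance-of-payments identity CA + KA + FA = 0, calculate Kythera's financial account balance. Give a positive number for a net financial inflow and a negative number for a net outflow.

-954.3

Goods balance = 1953.1 - 1325.1 = 628.0
Services balance = 655.6 - 321.1 = 334.5
Trade balance (goods + services) = 628.0 + 334.5 = 962.5
Net primary income = 58.9
Net secondary income = 48.2 - 137.0 = -88.8
Current account = 962.5 + 58.9 + (-88.8) = 932.6
Financial account = -(932.6 + 21.7) = -954.3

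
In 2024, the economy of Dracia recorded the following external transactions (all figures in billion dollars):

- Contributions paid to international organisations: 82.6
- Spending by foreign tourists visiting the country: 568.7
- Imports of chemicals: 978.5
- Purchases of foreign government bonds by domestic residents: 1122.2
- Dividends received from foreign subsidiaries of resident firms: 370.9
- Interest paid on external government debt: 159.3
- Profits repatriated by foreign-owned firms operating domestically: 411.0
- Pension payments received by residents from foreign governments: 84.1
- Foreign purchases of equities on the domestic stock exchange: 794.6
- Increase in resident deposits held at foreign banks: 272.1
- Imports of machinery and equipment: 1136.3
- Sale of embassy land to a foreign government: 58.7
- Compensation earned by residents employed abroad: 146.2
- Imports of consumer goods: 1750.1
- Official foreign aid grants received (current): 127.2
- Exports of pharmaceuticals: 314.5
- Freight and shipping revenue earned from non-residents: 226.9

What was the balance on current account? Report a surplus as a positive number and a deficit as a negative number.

-2679.3

Goods: -1136.3 + 314.5 - 1750.1 - 978.5 = -3550.4
Services: 226.9 + 568.7 = 795.6
Primary income: 146.2 - 159.3 + 370.9 - 411.0 = -53.2
Secondary income: -82.6 + 84.1 + 127.2 = 128.7
Current account = (-3550.4) + 795.6 + (-53.2) + 128.7 = -2679.3
(Excluded from the current account — financial account: purchases of foreign government bonds by domestic residents 1122.2, foreign purchases of equities on the domestic stock exchange 794.6, increase in resident deposits held at foreign banks 272.1; capital account: sale of embassy land to a foreign government 58.7.)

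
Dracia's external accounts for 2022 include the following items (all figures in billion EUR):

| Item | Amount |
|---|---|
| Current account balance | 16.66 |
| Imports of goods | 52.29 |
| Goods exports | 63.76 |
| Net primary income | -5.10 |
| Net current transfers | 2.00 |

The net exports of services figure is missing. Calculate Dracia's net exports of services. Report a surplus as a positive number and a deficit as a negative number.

Current account = goods balance + services balance + net primary income + net secondary income
Sum of the known components = 8.37
Net exports of services = CA - (known components) = 16.66 - 8.37 = 8.29

8.29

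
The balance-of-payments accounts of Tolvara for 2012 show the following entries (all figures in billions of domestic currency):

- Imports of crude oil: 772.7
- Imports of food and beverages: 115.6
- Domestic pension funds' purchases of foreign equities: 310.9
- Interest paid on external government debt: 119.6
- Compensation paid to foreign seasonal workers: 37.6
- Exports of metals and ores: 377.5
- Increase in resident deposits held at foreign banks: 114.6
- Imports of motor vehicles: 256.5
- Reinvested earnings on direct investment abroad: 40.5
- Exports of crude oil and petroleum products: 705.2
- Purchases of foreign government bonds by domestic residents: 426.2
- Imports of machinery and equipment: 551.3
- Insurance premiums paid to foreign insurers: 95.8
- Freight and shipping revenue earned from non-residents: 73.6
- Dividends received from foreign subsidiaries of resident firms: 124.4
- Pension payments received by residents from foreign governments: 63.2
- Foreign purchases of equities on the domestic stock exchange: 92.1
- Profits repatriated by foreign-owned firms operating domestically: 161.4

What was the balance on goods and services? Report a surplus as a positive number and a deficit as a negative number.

Goods: 377.5 + 705.2 - 551.3 - 256.5 - 772.7 - 115.6 = -613.4
Services: -95.8 + 73.6 = -22.2
Trade balance = -613.4 + (-22.2) = -635.6
(Excluded from the trade balance — financial account: domestic pension funds' purchases of foreign equities 310.9, increase in resident deposits held at foreign banks 114.6, purchases of foreign government bonds by domestic residents 426.2, foreign purchases of equities on the domestic stock exchange 92.1; primary income: interest paid on external government debt 119.6, compensation paid to foreign seasonal workers 37.6, reinvested earnings on direct investment abroad 40.5, dividends received from foreign subsidiaries of resident firms 124.4, profits repatriated by foreign-owned firms operating domestically 161.4; secondary income: pension payments received by residents from foreign governments 63.2.)

-635.6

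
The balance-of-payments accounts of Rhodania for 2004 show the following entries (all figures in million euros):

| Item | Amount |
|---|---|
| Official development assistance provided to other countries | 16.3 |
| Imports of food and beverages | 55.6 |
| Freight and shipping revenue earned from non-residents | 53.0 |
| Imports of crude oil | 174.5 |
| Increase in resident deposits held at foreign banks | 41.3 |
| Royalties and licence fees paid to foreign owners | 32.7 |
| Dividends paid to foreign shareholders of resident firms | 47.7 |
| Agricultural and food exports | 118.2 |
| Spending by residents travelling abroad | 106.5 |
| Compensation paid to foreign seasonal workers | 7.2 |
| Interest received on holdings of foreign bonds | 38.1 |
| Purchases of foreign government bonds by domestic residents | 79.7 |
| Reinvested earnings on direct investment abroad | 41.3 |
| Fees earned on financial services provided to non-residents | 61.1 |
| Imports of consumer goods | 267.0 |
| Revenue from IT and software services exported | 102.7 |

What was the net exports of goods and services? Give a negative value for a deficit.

Goods: -55.6 - 174.5 + 118.2 - 267.0 = -378.9
Services: 102.7 + 61.1 - 32.7 + 53.0 - 106.5 = 77.6
Trade balance = -378.9 + 77.6 = -301.3
(Excluded from the trade balance — secondary income: official development assistance provided to other countries 16.3; financial account: increase in resident deposits held at foreign banks 41.3, purchases of foreign government bonds by domestic residents 79.7; primary income: dividends paid to foreign shareholders of resident firms 47.7, compensation paid to foreign seasonal workers 7.2, interest received on holdings of foreign bonds 38.1, reinvested earnings on direct investment abroad 41.3.)

-301.3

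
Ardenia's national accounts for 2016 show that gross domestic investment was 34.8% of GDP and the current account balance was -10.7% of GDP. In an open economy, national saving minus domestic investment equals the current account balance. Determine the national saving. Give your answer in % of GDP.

S - I = CA (net lending to the rest of the world).
S = I + CA = 34.8 + (-10.7) = 24.1

24.1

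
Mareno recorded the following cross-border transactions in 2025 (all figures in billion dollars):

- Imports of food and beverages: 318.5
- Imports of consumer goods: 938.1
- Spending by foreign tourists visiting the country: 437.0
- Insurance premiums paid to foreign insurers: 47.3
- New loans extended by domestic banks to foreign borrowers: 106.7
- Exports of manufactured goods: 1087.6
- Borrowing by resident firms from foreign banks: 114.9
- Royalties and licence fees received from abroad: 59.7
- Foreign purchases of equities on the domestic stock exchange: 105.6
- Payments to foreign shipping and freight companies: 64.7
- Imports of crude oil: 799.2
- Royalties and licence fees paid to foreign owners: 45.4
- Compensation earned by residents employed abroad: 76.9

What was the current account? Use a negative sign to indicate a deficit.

Goods: -318.5 - 799.2 - 938.1 + 1087.6 = -968.2
Services: -45.4 + 59.7 - 47.3 + 437.0 - 64.7 = 339.3
Primary income: 76.9
Current account = (-968.2) + 339.3 + 76.9 = -552.0
(Excluded from the current account — financial account: new loans extended by domestic banks to foreign borrowers 106.7, borrowing by resident firms from foreign banks 114.9, foreign purchases of equities on the domestic stock exchange 105.6.)

-552.0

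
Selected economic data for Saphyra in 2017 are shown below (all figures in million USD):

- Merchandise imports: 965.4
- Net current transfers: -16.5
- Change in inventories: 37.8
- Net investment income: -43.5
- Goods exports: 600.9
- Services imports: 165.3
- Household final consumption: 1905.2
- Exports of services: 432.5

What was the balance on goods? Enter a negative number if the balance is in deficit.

Goods balance = 600.9 - 965.4 = -364.5

-364.5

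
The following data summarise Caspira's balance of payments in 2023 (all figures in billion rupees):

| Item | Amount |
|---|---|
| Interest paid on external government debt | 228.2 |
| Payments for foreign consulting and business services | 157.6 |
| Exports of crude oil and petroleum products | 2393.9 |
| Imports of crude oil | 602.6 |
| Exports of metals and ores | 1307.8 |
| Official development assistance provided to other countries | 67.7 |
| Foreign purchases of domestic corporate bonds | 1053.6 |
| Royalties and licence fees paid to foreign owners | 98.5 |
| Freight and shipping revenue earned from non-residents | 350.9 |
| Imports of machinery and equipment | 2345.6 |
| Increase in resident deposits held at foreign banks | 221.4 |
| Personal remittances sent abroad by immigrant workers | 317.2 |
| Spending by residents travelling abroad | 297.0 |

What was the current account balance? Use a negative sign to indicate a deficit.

Goods: -602.6 + 1307.8 + 2393.9 - 2345.6 = 753.5
Services: -98.5 - 297.0 - 157.6 + 350.9 = -202.2
Primary income: -228.2
Secondary income: -317.2 - 67.7 = -384.9
Current account = 753.5 + (-202.2) + (-228.2) + (-384.9) = -61.8
(Excluded from the current account — financial account: foreign purchases of domestic corporate bonds 1053.6, increase in resident deposits held at foreign banks 221.4.)

-61.8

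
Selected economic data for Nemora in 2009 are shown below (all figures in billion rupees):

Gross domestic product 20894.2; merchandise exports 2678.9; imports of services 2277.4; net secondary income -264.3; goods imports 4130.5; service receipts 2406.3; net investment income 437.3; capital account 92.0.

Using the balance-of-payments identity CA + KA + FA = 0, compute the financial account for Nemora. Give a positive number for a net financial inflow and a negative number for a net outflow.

1057.7

Goods balance = 2678.9 - 4130.5 = -1451.6
Services balance = 2406.3 - 2277.4 = 128.9
Trade balance (goods + services) = -1451.6 + 128.9 = -1322.7
Net primary income = 437.3
Net secondary income = -264.3
Current account = -1322.7 + 437.3 + (-264.3) = -1149.7
Financial account = -(-1149.7 + 92.0) = 1057.7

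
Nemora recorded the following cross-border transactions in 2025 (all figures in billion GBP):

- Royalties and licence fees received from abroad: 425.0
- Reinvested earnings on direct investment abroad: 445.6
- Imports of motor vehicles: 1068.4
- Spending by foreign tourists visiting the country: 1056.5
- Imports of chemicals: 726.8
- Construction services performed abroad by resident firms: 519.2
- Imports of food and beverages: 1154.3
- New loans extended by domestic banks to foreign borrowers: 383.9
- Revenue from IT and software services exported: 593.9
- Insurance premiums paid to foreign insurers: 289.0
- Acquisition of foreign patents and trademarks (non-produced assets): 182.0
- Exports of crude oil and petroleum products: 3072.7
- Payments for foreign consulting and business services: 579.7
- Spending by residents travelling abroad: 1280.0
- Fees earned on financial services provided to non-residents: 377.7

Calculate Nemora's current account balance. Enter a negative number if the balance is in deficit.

Goods: -726.8 + 3072.7 - 1068.4 - 1154.3 = 123.2
Services: -579.7 + 519.2 + 593.9 + 377.7 - 289.0 + 1056.5 + 425.0 - 1280.0 = 823.6
Primary income: 445.6
Current account = 123.2 + 823.6 + 445.6 = 1392.4
(Excluded from the current account — financial account: new loans extended by domestic banks to foreign borrowers 383.9; capital account: acquisition of foreign patents and trademarks (non-produced assets) 182.0.)

1392.4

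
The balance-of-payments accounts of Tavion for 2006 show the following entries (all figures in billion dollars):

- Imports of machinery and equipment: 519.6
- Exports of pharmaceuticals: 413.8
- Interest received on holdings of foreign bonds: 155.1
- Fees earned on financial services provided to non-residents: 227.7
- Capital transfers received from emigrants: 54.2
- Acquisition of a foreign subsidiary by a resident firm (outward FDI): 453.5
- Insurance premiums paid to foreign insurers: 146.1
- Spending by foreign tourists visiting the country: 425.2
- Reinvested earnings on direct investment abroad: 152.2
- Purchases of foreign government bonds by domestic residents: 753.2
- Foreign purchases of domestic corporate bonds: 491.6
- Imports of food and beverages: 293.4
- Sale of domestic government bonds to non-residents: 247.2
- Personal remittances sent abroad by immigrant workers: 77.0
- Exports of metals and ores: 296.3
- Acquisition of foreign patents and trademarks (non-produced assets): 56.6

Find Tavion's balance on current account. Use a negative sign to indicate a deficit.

Goods: -293.4 - 519.6 + 413.8 + 296.3 = -102.9
Services: 227.7 + 425.2 - 146.1 = 506.8
Primary income: 155.1 + 152.2 = 307.3
Secondary income: -77.0
Current account = (-102.9) + 506.8 + 307.3 + (-77.0) = 634.2
(Excluded from the current account — capital account: capital transfers received from emigrants 54.2, acquisition of foreign patents and trademarks (non-produced assets) 56.6; financial account: acquisition of a foreign subsidiary by a resident firm (outward FDI) 453.5, purchases of foreign government bonds by domestic residents 753.2, foreign purchases of domestic corporate bonds 491.6, sale of domestic government bonds to non-residents 247.2.)

634.2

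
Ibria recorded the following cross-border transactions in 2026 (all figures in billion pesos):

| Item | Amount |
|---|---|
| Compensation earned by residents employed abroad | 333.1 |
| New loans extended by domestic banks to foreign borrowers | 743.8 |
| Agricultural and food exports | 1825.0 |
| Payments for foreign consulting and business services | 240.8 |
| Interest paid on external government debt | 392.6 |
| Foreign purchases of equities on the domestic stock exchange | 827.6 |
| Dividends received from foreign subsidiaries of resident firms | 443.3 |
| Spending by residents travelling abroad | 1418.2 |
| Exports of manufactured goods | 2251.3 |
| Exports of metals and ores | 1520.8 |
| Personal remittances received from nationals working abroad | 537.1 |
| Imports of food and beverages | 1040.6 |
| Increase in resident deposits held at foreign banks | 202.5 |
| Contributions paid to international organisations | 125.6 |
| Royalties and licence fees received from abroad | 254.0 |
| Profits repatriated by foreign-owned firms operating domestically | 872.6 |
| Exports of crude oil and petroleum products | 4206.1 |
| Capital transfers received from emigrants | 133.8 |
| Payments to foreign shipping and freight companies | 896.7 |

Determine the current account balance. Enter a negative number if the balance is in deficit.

6383.6

Goods: 4206.1 + 1825.0 - 1040.6 + 1520.8 + 2251.3 = 8762.6
Services: -240.8 - 896.7 + 254.0 - 1418.2 = -2301.7
Primary income: -392.6 - 872.6 + 443.3 + 333.1 = -488.8
Secondary income: -125.6 + 537.1 = 411.5
Current account = 8762.6 + (-2301.7) + (-488.8) + 411.5 = 6383.6
(Excluded from the current account — financial account: new loans extended by domestic banks to foreign borrowers 743.8, foreign purchases of equities on the domestic stock exchange 827.6, increase in resident deposits held at foreign banks 202.5; capital account: capital transfers received from emigrants 133.8.)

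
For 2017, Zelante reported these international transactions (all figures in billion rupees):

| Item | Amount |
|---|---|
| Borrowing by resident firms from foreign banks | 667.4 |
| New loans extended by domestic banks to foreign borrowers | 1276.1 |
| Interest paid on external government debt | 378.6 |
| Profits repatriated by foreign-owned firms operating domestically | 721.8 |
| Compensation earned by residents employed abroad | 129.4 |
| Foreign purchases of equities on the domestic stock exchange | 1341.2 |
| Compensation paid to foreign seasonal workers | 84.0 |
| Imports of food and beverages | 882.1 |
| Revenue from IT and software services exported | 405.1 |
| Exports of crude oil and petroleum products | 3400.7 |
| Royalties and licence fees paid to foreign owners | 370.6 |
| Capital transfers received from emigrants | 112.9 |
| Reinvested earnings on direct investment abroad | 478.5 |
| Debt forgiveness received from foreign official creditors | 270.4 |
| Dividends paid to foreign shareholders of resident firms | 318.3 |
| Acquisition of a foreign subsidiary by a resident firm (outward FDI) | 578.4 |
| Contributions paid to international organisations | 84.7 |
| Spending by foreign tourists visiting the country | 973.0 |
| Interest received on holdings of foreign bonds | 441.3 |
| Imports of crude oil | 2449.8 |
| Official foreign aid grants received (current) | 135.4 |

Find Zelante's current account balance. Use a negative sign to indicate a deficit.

673.5

Goods: 3400.7 - 2449.8 - 882.1 = 68.8
Services: 973.0 - 370.6 + 405.1 = 1007.5
Primary income: -721.8 + 129.4 - 318.3 - 378.6 + 441.3 + 478.5 - 84.0 = -453.5
Secondary income: 135.4 - 84.7 = 50.7
Current account = 68.8 + 1007.5 + (-453.5) + 50.7 = 673.5
(Excluded from the current account — financial account: borrowing by resident firms from foreign banks 667.4, new loans extended by domestic banks to foreign borrowers 1276.1, foreign purchases of equities on the domestic stock exchange 1341.2, acquisition of a foreign subsidiary by a resident firm (outward FDI) 578.4; capital account: capital transfers received from emigrants 112.9, debt forgiveness received from foreign official creditors 270.4.)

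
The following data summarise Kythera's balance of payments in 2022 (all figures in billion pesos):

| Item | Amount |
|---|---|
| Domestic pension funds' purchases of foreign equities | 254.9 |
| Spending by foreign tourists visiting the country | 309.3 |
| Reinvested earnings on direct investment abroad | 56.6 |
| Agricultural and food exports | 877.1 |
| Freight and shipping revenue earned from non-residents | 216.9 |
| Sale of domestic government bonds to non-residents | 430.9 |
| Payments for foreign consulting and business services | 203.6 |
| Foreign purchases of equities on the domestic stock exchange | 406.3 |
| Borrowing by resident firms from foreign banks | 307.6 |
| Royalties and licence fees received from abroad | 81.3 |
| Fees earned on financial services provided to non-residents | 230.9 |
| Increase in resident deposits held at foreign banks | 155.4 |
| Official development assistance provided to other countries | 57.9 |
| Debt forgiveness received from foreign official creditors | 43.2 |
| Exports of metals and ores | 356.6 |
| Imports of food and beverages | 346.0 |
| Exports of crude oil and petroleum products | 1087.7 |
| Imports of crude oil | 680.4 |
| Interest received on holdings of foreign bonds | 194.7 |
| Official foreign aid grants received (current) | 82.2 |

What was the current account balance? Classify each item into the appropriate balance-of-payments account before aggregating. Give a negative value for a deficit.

2205.4

Goods: -346.0 + 1087.7 + 356.6 - 680.4 + 877.1 = 1295.0
Services: 81.3 + 309.3 + 230.9 + 216.9 - 203.6 = 634.8
Primary income: 194.7 + 56.6 = 251.3
Secondary income: 82.2 - 57.9 = 24.3
Current account = 1295.0 + 634.8 + 251.3 + 24.3 = 2205.4
(Excluded from the current account — financial account: domestic pension funds' purchases of foreign equities 254.9, sale of domestic government bonds to non-residents 430.9, foreign purchases of equities on the domestic stock exchange 406.3, borrowing by resident firms from foreign banks 307.6, increase in resident deposits held at foreign banks 155.4; capital account: debt forgiveness received from foreign official creditors 43.2.)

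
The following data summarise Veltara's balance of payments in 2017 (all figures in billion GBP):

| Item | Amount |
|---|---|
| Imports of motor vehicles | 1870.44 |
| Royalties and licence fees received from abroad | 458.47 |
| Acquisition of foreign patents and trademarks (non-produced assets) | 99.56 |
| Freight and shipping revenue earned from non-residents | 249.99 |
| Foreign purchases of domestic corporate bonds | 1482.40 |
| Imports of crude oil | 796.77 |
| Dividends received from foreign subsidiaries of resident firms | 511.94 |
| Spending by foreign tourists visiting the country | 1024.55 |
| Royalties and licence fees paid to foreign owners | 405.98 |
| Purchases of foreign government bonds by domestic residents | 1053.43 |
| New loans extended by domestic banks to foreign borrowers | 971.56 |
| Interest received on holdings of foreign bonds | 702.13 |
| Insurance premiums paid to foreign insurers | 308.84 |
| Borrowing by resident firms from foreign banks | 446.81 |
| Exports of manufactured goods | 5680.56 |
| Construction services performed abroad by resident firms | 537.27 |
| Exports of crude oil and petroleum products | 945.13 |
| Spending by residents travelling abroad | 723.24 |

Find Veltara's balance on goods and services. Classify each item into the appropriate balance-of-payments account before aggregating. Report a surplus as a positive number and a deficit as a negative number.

Goods: -1870.44 - 796.77 + 945.13 + 5680.56 = 3958.48
Services: -405.98 - 723.24 + 537.27 - 308.84 + 249.99 + 1024.55 + 458.47 = 832.22
Trade balance = 3958.48 + 832.22 = 4790.70
(Excluded from the trade balance — capital account: acquisition of foreign patents and trademarks (non-produced assets) 99.56; financial account: foreign purchases of domestic corporate bonds 1482.40, purchases of foreign government bonds by domestic residents 1053.43, new loans extended by domestic banks to foreign borrowers 971.56, borrowing by resident firms from foreign banks 446.81; primary income: dividends received from foreign subsidiaries of resident firms 511.94, interest received on holdings of foreign bonds 702.13.)

4790.70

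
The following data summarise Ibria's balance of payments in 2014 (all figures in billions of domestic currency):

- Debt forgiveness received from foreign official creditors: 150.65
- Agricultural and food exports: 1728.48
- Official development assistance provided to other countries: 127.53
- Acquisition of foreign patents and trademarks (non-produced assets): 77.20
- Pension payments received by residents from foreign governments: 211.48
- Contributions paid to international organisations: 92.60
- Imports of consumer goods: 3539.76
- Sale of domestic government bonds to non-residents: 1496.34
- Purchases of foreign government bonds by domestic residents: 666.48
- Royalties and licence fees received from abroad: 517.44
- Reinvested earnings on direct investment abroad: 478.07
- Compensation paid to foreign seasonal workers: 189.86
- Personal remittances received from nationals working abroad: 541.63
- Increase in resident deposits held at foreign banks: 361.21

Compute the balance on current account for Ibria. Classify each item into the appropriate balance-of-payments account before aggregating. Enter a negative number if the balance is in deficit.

-472.65

Goods: 1728.48 - 3539.76 = -1811.28
Services: 517.44
Primary income: 478.07 - 189.86 = 288.21
Secondary income: -92.60 - 127.53 + 211.48 + 541.63 = 532.98
Current account = (-1811.28) + 517.44 + 288.21 + 532.98 = -472.65
(Excluded from the current account — capital account: debt forgiveness received from foreign official creditors 150.65, acquisition of foreign patents and trademarks (non-produced assets) 77.20; financial account: sale of domestic government bonds to non-residents 1496.34, purchases of foreign government bonds by domestic residents 666.48, increase in resident deposits held at foreign banks 361.21.)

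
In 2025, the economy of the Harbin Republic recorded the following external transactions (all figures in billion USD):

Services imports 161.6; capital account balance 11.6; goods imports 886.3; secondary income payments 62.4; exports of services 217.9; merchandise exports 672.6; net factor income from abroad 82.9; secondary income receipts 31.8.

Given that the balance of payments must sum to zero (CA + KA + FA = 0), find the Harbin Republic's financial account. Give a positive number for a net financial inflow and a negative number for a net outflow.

93.5

Goods balance = 672.6 - 886.3 = -213.7
Services balance = 217.9 - 161.6 = 56.3
Trade balance (goods + services) = -213.7 + 56.3 = -157.4
Net primary income = 82.9
Net secondary income = 31.8 - 62.4 = -30.6
Current account = -157.4 + 82.9 + (-30.6) = -105.1
Financial account = -(-105.1 + 11.6) = 93.5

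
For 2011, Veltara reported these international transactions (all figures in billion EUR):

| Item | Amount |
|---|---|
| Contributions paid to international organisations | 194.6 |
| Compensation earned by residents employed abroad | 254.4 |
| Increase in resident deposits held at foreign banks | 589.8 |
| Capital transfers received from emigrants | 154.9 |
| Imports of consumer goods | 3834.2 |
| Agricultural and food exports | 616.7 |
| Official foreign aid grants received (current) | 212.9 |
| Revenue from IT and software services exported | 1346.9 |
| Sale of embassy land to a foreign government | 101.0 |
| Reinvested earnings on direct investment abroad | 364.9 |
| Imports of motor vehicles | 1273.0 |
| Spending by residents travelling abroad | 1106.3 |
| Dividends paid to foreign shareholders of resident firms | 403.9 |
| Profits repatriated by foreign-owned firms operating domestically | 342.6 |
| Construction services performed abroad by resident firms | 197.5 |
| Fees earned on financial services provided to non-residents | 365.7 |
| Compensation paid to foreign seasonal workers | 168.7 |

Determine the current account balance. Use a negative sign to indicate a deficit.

-3964.3

Goods: -3834.2 + 616.7 - 1273.0 = -4490.5
Services: 365.7 + 197.5 - 1106.3 + 1346.9 = 803.8
Primary income: -168.7 - 403.9 - 342.6 + 364.9 + 254.4 = -295.9
Secondary income: -194.6 + 212.9 = 18.3
Current account = (-4490.5) + 803.8 + (-295.9) + 18.3 = -3964.3
(Excluded from the current account — financial account: increase in resident deposits held at foreign banks 589.8; capital account: capital transfers received from emigrants 154.9, sale of embassy land to a foreign government 101.0.)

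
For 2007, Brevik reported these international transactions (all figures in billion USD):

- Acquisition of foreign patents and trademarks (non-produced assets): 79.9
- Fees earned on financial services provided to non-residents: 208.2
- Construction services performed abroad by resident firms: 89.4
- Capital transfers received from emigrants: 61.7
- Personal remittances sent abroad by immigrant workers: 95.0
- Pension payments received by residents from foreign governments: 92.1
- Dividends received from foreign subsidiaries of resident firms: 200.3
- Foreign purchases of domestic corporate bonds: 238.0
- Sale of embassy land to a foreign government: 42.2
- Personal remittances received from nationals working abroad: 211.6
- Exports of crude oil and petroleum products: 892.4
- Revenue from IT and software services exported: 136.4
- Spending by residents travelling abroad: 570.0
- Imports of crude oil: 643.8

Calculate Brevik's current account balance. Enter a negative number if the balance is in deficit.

521.6

Goods: 892.4 - 643.8 = 248.6
Services: 136.4 + 89.4 - 570.0 + 208.2 = -136.0
Primary income: 200.3
Secondary income: -95.0 + 92.1 + 211.6 = 208.7
Current account = 248.6 + (-136.0) + 200.3 + 208.7 = 521.6
(Excluded from the current account — capital account: acquisition of foreign patents and trademarks (non-produced assets) 79.9, capital transfers received from emigrants 61.7, sale of embassy land to a foreign government 42.2; financial account: foreign purchases of domestic corporate bonds 238.0.)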